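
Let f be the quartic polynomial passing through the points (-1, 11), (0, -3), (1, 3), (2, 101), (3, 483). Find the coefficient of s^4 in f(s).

5

Write f(s) = as^4 + bs^3 + cs^2 + ds + e. Substituting each data point gives a linear system:
  a - b + c - d + e = 11
  e = -3
  a + b + c + d + e = 3
  16a + 8b + 4c + 2d + e = 101
  81a + 27b + 9c + 3d + e = 483
Solving the system yields a = 5, b = 2, c = 5, d = -6, e = -3.
So f(s) = 5s⁴ + 2s³ + 5s² - 6s - 3.
The leading coefficient is 5.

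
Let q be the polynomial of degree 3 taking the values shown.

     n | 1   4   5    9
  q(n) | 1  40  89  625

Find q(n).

Write q(n) = an^3 + bn^2 + cn + d. Substituting each data point gives a linear system:
  a + b + c + d = 1
  64a + 16b + 4c + d = 40
  125a + 25b + 5c + d = 89
  729a + 81b + 9c + d = 625
Solving the system yields a = 1, b = -1, c = -3, d = 4.
So q(n) = n^3 - n^2 - 3n + 4.
Check: q(5) = 89. ✓

q(n) = n^3 - n^2 - 3n + 4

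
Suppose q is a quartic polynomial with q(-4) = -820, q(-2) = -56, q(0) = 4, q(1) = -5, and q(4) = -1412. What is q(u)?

Write q(u) = au^4 + bu^3 + cu^2 + du + e. Substituting each data point gives a linear system:
  256a - 64b + 16c - 4d + e = -820
  16a - 8b + 4c - 2d + e = -56
  e = 4
  a + b + c + d + e = -5
  256a + 64b + 16c + 4d + e = -1412
Solving the system yields a = -4, b = -5, c = -6, d = 6, e = 4.
So q(u) = -4u^4 - 5u^3 - 6u^2 + 6u + 4.
Check: q(4) = -1412. ✓

q(u) = -4u^4 - 5u^3 - 6u^2 + 6u + 4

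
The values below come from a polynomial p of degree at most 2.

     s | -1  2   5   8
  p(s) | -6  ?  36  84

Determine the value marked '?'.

6

The 3 known points determine the degree-2 polynomial uniquely.
Write p(s) = as^2 + bs + c. Substituting each data point gives a linear system:
  a - b + c = -6
  25a + 5b + c = 36
  64a + 8b + c = 84
Solving the system yields a = 1, b = 3, c = -4.
So p(s) = s^2 + 3s - 4.
Then p(2) = 6.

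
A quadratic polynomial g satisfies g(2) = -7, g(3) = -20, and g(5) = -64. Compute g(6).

Write g(t) = at^2 + bt + c. Substituting each data point gives a linear system:
  4a + 2b + c = -7
  9a + 3b + c = -20
  25a + 5b + c = -64
Solving the system yields a = -3, b = 2, c = 1.
So g(t) = -3t^2 + 2t + 1.
Then g(6) = -95.

-95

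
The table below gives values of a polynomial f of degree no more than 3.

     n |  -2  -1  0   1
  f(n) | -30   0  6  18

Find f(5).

Write f(n) = an^3 + bn^2 + cn + d. Substituting each data point gives a linear system:
  -8a + 4b - 2c + d = -30
  -a + b - c + d = 0
  d = 6
  a + b + c + d = 18
Solving the system yields a = 5, b = 3, c = 4, d = 6.
So f(n) = 5n³ + 3n² + 4n + 6.
Then f(5) = 726.

726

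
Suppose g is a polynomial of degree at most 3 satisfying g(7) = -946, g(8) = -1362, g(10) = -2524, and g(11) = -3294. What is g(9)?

Using the Lagrange interpolation formula with nodes 7, 8, 10, 11:
  L_0(t) = (t - 8)(t - 10)(t - 11) / -12
  L_1(t) = (t - 7)(t - 10)(t - 11) / 6
  L_2(t) = (t - 7)(t - 8)(t - 11) / -6
  L_3(t) = (t - 7)(t - 8)(t - 10) / 12
Then g(t) = -946·L_0(t) - 1362·L_1(t) - 2524·L_2(t) - 3294·L_3(t).
Expanding and collecting terms gives g(t) = -2t³ - 5t² - 3t + 6.
Evaluating at t = 9: g(9) = -1884.

-1884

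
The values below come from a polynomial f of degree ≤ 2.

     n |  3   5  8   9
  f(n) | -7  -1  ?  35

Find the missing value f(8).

23

The 3 known points determine the degree-2 polynomial uniquely.
Write f(n) = an^2 + bn + c. Substituting each data point gives a linear system:
  9a + 3b + c = -7
  25a + 5b + c = -1
  81a + 9b + c = 35
Solving the system yields a = 1, b = -5, c = -1.
So f(n) = n^2 - 5n - 1.
Then f(8) = 23.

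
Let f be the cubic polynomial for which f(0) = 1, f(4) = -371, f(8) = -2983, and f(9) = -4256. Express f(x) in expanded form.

Using the Lagrange interpolation formula with nodes 0, 4, 8, 9:
  L_0(x) = (x - 4)(x - 8)(x - 9) / -288
  L_1(x) = x(x - 8)(x - 9) / 80
  L_2(x) = x(x - 4)(x - 9) / -32
  L_3(x) = x(x - 4)(x - 8) / 45
Then f(x) = 1·L_0(x) - 371·L_1(x) - 2983·L_2(x) - 4256·L_3(x).
Expanding and collecting terms gives f(x) = -6x^3 + 2x^2 - 5x + 1.
Check: f(4) = -371. ✓

f(x) = -6x^3 + 2x^2 - 5x + 1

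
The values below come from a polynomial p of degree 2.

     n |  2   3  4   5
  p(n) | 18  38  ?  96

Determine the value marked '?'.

On equispaced nodes a degree-2 polynomial has vanishing third forward difference, so
  - p(2) + 3·p(3) - 3·p(4) + p(5) = 0.
Substituting the known values and solving for p(4):
  -3·p(4) = -192
  p(4) = 64.

64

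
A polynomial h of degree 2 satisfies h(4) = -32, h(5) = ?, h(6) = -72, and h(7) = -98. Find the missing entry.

-50

The 3 known points determine the degree-2 polynomial uniquely.
Write h(u) = au^2 + bu + c. Substituting each data point gives a linear system:
  16a + 4b + c = -32
  36a + 6b + c = -72
  49a + 7b + c = -98
Solving the system yields a = -2, b = 0, c = 0.
So h(u) = -2u².
Then h(5) = -50.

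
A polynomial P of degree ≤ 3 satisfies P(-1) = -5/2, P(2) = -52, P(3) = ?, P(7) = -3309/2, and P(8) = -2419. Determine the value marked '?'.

-313/2

The 4 known points determine the degree-3 polynomial uniquely.
Write P(t) = at^3 + bt^2 + ct + d. Substituting each data point gives a linear system:
  -a + b - c + d = -5/2
  8a + 4b + 2c + d = -52
  343a + 49b + 7c + d = -3309/2
  512a + 64b + 8c + d = -2419
Solving the system yields a = -4, b = -6, c = 3/2, d = 1.
So P(t) = -4t³ - 6t² + (3/2)t + 1.
Then P(3) = -313/2.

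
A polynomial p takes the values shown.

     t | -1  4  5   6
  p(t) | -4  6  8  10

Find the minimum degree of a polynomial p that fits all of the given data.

1

Divided differences on the nodes -1, 4, 5, 6:
  order 0: -4  6  8  10
  order 1: 2  2  2
  order 2: 0  0
  order 3: 0
The order-1 divided differences are all 2 (nonzero) and every higher order vanishes, so the data lies on a polynomial of degree exactly 1.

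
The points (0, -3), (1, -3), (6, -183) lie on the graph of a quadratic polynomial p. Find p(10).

Write p(n) = an^2 + bn + c. Substituting each data point gives a linear system:
  c = -3
  a + b + c = -3
  36a + 6b + c = -183
Solving the system yields a = -6, b = 6, c = -3.
So p(n) = -6n² + 6n - 3.
Then p(10) = -543.

-543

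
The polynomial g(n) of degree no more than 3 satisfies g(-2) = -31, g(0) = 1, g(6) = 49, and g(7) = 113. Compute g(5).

11

Using the Lagrange interpolation formula with nodes -2, 0, 6, 7:
  L_0(n) = n(n - 6)(n - 7) / -144
  L_1(n) = (n + 2)(n - 6)(n - 7) / 84
  L_2(n) = (n + 2)n(n - 7) / -48
  L_3(n) = (n + 2)n(n - 6) / 63
Then g(n) = -31·L_0(n) + 1·L_1(n) + 49·L_2(n) + 113·L_3(n).
Expanding and collecting terms gives g(n) = n³ - 5n² + 2n + 1.
Evaluating at n = 5: g(5) = 11.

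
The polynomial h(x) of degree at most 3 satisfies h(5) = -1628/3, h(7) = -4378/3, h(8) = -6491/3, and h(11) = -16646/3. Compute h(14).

Write h(x) = ax^3 + bx^2 + cx + d. Substituting each data point gives a linear system:
  125a + 25b + 5c + d = -1628/3
  343a + 49b + 7c + d = -4378/3
  512a + 64b + 8c + d = -6491/3
  1331a + 121b + 11c + d = -16646/3
Solving the system yields a = -4, b = -2, c = 5/3, d = -1.
So h(x) = -4x^3 - 2x^2 + (5/3)x - 1.
Then h(14) = -34037/3.

-34037/3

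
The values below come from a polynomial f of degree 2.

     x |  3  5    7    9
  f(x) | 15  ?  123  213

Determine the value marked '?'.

57

On equispaced nodes a degree-2 polynomial has vanishing third forward difference, so
  - f(3) + 3·f(5) - 3·f(7) + f(9) = 0.
Substituting the known values and solving for f(5):
  3·f(5) = 171
  f(5) = 57.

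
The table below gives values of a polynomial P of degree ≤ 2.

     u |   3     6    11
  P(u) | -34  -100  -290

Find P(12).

Using the Lagrange interpolation formula with nodes 3, 6, 11:
  L_0(u) = (u - 6)(u - 11) / 24
  L_1(u) = (u - 3)(u - 11) / -15
  L_2(u) = (u - 3)(u - 6) / 40
Then P(u) = -34·L_0(u) - 100·L_1(u) - 290·L_2(u).
Expanding and collecting terms gives P(u) = -2u^2 - 4u - 4.
Evaluating at u = 12: P(12) = -340.

-340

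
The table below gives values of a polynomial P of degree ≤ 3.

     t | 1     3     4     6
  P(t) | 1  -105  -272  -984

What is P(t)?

Write P(t) = at^3 + bt^2 + ct + d. Substituting each data point gives a linear system:
  a + b + c + d = 1
  27a + 9b + 3c + d = -105
  64a + 16b + 4c + d = -272
  216a + 36b + 6c + d = -984
Solving the system yields a = -5, b = 2, c = 4, d = 0.
So P(t) = -5t³ + 2t² + 4t.
Check: P(1) = 1. ✓

P(t) = -5t^3 + 2t^2 + 4t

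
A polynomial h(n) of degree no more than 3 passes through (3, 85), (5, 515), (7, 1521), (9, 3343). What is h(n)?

h(n) = 5n^3 - 3n^2 - 6n - 5

Write h(n) = an^3 + bn^2 + cn + d. Substituting each data point gives a linear system:
  27a + 9b + 3c + d = 85
  125a + 25b + 5c + d = 515
  343a + 49b + 7c + d = 1521
  729a + 81b + 9c + d = 3343
Solving the system yields a = 5, b = -3, c = -6, d = -5.
So h(n) = 5n^3 - 3n^2 - 6n - 5.
Check: h(7) = 1521. ✓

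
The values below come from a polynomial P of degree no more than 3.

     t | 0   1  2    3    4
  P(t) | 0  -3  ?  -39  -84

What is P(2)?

-14

On equispaced nodes a degree-3 polynomial has vanishing fourth forward difference, so
  P(0) - 4·P(1) + 6·P(2) - 4·P(3) + P(4) = 0.
Substituting the known values and solving for P(2):
  6·P(2) = -84
  P(2) = -14.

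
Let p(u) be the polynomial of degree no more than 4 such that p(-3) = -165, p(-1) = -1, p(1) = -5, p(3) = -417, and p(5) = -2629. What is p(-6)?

Using the Lagrange interpolation formula with nodes -3, -1, 1, 3, 5:
  L_0(u) = (u + 1)(u - 1)(u - 3)(u - 5) / 384
  L_1(u) = (u + 3)(u - 1)(u - 3)(u - 5) / -96
  L_2(u) = (u + 3)(u + 1)(u - 3)(u - 5) / 64
  L_3(u) = (u + 3)(u + 1)(u - 1)(u - 5) / -96
  L_4(u) = (u + 3)(u + 1)(u - 1)(u - 3) / 384
Then p(u) = -165·L_0(u) - 1·L_1(u) - 5·L_2(u) - 417·L_3(u) - 2629·L_4(u).
Expanding and collecting terms gives p(u) = -3u^4 - 5u^3 - 6u^2 + 3u + 6.
Evaluating at u = -6: p(-6) = -3036.

-3036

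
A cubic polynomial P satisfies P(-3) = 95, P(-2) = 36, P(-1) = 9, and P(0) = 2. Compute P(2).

0

Forward differences of the values at n = -3, -2, -1, 0:
  P  : 95  36  9  2
  Δ  : -59  -27  -7
  Δ^2: 32  20
  Δ^3: -12
The third differences are constant, confirming degree 3.
Interpolating (Newton forward form) and evaluating at n = 2 gives P(2) = 0.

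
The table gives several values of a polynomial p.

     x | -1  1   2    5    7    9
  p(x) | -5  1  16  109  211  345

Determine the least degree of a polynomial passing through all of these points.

2

Divided differences on the nodes -1, 1, 2, 5, 7, 9:
  order 0: -5  1  16  109  211  345
  order 1: 3  15  31  51  67
  order 2: 4  4  4  4
  order 3: 0  0  0
  order 4: 0  0
  order 5: 0
The order-2 divided differences are all 4 (nonzero) and every higher order vanishes, so the data lies on a polynomial of degree exactly 2.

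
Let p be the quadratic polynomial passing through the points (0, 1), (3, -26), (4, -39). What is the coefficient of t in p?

-6

Write p(t) = at^2 + bt + c. Substituting each data point gives a linear system:
  c = 1
  9a + 3b + c = -26
  16a + 4b + c = -39
Solving the system yields a = -1, b = -6, c = 1.
So p(t) = -t^2 - 6t + 1.
The coefficient of t is -6.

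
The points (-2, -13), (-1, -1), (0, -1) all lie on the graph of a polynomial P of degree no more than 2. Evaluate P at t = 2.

Using the Lagrange interpolation formula with nodes -2, -1, 0:
  L_0(t) = (t + 1)t / 2
  L_1(t) = (t + 2)t / -1
  L_2(t) = (t + 2)(t + 1) / 2
Then P(t) = -13·L_0(t) - 1·L_1(t) - 1·L_2(t).
Expanding and collecting terms gives P(t) = -6t^2 - 6t - 1.
Evaluating at t = 2: P(2) = -37.

-37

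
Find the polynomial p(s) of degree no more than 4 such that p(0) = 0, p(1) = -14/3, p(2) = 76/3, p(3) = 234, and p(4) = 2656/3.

p(s) = 5s^4 - 6s^3 + (1/3)s^2 - 4s

Using the Lagrange interpolation formula with nodes 0, 1, 2, 3, 4:
  L_0(s) = (s - 1)(s - 2)(s - 3)(s - 4) / 24
  L_1(s) = s(s - 2)(s - 3)(s - 4) / -6
  L_2(s) = s(s - 1)(s - 3)(s - 4) / 4
  L_3(s) = s(s - 1)(s - 2)(s - 4) / -6
  L_4(s) = s(s - 1)(s - 2)(s - 3) / 24
Then p(s) = 0·L_0(s) - 14/3·L_1(s) + 76/3·L_2(s) + 234·L_3(s) + 2656/3·L_4(s).
Expanding and collecting terms gives p(s) = 5s^4 - 6s^3 + (1/3)s^2 - 4s.
Check: p(4) = 2656/3. ✓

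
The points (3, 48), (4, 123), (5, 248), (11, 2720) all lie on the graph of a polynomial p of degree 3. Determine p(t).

Write p(t) = at^3 + bt^2 + ct + d. Substituting each data point gives a linear system:
  27a + 9b + 3c + d = 48
  64a + 16b + 4c + d = 123
  125a + 25b + 5c + d = 248
  1331a + 121b + 11c + d = 2720
Solving the system yields a = 2, b = 1, c = -6, d = 3.
So p(t) = 2t³ + t² - 6t + 3.
Check: p(4) = 123. ✓

p(t) = 2t^3 + t^2 - 6t + 3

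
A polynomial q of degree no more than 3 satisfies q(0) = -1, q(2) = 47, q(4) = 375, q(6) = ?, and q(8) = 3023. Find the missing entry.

1271

The 4 known points determine the degree-3 polynomial uniquely.
Write q(t) = at^3 + bt^2 + ct + d. Substituting each data point gives a linear system:
  d = -1
  8a + 4b + 2c + d = 47
  64a + 16b + 4c + d = 375
  512a + 64b + 8c + d = 3023
Solving the system yields a = 6, b = -1, c = 2, d = -1.
So q(t) = 6t³ - t² + 2t - 1.
Then q(6) = 1271.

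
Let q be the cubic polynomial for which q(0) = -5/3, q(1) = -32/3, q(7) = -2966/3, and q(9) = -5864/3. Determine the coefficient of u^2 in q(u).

-6

Write q(u) = au^3 + bu^2 + cu + d. Substituting each data point gives a linear system:
  d = -5/3
  a + b + c + d = -32/3
  343a + 49b + 7c + d = -2966/3
  729a + 81b + 9c + d = -5864/3
Solving the system yields a = -2, b = -6, c = -1, d = -5/3.
So q(u) = -2u³ - 6u² - u - 5/3.
The coefficient of u^2 is -6.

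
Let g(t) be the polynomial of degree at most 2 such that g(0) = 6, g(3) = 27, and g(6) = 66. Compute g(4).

38

Using the Lagrange interpolation formula with nodes 0, 3, 6:
  L_0(t) = (t - 3)(t - 6) / 18
  L_1(t) = t(t - 6) / -9
  L_2(t) = t(t - 3) / 18
Then g(t) = 6·L_0(t) + 27·L_1(t) + 66·L_2(t).
Expanding and collecting terms gives g(t) = t² + 4t + 6.
Evaluating at t = 4: g(4) = 38.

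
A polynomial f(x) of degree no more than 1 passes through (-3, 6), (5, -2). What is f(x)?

Write f(x) = ax + b. Substituting each data point gives a linear system:
  -3a + b = 6
  5a + b = -2
Solving the system yields a = -1, b = 3.
So f(x) = -x + 3.
Check: f(5) = -2. ✓

f(x) = -x + 3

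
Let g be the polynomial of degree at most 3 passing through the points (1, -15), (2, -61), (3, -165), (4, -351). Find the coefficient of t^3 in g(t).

-4

Write g(t) = at^3 + bt^2 + ct + d. Substituting each data point gives a linear system:
  a + b + c + d = -15
  8a + 4b + 2c + d = -61
  27a + 9b + 3c + d = -165
  64a + 16b + 4c + d = -351
Solving the system yields a = -4, b = -5, c = -3, d = -3.
So g(t) = -4t³ - 5t² - 3t - 3.
The leading coefficient is -4.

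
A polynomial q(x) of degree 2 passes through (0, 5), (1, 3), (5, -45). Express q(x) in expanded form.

Using the Lagrange interpolation formula with nodes 0, 1, 5:
  L_0(x) = (x - 1)(x - 5) / 5
  L_1(x) = x(x - 5) / -4
  L_2(x) = x(x - 1) / 20
Then q(x) = 5·L_0(x) + 3·L_1(x) - 45·L_2(x).
Expanding and collecting terms gives q(x) = -2x² + 5.
Check: q(1) = 3. ✓

q(x) = -2x^2 + 5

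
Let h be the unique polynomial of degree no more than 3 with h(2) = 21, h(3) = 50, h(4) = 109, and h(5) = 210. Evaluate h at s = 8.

Forward differences of the values at s = 2, 3, 4, 5:
  h  : 21  50  109  210
  Δ  : 29  59  101
  Δ^2: 30  42
  Δ^3: 12
The third differences are constant, confirming degree 3.
Interpolating (Newton forward form) and evaluating at s = 8 gives h(8) = 885.

885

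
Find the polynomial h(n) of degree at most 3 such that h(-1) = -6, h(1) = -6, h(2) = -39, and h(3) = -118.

Write h(n) = an^3 + bn^2 + cn + d. Substituting each data point gives a linear system:
  -a + b - c + d = -6
  a + b + c + d = -6
  8a + 4b + 2c + d = -39
  27a + 9b + 3c + d = -118
Solving the system yields a = -3, b = -5, c = 3, d = -1.
So h(n) = -3n^3 - 5n^2 + 3n - 1.
Check: h(3) = -118. ✓

h(n) = -3n^3 - 5n^2 + 3n - 1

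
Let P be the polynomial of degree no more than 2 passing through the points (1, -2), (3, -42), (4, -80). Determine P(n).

Write P(n) = an^2 + bn + c. Substituting each data point gives a linear system:
  a + b + c = -2
  9a + 3b + c = -42
  16a + 4b + c = -80
Solving the system yields a = -6, b = 4, c = 0.
So P(n) = -6n^2 + 4n.
Check: P(3) = -42. ✓

P(n) = -6n^2 + 4n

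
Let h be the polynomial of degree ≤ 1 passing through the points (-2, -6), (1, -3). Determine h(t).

Write h(t) = at + b. Substituting each data point gives a linear system:
  -2a + b = -6
  a + b = -3
Solving the system yields a = 1, b = -4.
So h(t) = t - 4.
Check: h(1) = -3. ✓

h(t) = t - 4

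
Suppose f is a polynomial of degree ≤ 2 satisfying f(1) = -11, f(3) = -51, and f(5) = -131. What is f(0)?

-6

Using the Lagrange interpolation formula with nodes 1, 3, 5:
  L_0(t) = (t - 3)(t - 5) / 8
  L_1(t) = (t - 1)(t - 5) / -4
  L_2(t) = (t - 1)(t - 3) / 8
Then f(t) = -11·L_0(t) - 51·L_1(t) - 131·L_2(t).
Expanding and collecting terms gives f(t) = -5t^2 - 6.
Evaluating at t = 0: f(0) = -6.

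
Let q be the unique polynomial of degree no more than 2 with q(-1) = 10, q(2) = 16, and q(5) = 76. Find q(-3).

Using the Lagrange interpolation formula with nodes -1, 2, 5:
  L_0(n) = (n - 2)(n - 5) / 18
  L_1(n) = (n + 1)(n - 5) / -9
  L_2(n) = (n + 1)(n - 2) / 18
Then q(n) = 10·L_0(n) + 16·L_1(n) + 76·L_2(n).
Expanding and collecting terms gives q(n) = 3n^2 - n + 6.
Evaluating at n = -3: q(-3) = 36.

36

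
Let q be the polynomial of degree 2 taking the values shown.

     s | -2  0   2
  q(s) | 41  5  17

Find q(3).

41

Forward differences of the values at s = -2, 0, 2:
  q  : 41  5  17
  Δ  : -36  12
  Δ^2: 48
The second differences are constant, confirming degree 2.
Interpolating (Newton forward form) and evaluating at s = 3 gives q(3) = 41.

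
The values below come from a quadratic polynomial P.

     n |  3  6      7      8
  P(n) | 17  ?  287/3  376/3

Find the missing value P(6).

The 3 known points determine the degree-2 polynomial uniquely.
Write P(n) = an^2 + bn + c. Substituting each data point gives a linear system:
  9a + 3b + c = 17
  49a + 7b + c = 287/3
  64a + 8b + c = 376/3
Solving the system yields a = 2, b = -1/3, c = 0.
So P(n) = 2n² - (1/3)n.
Then P(6) = 70.

70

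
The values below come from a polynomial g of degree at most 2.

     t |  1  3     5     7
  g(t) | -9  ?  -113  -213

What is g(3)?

-45

The 3 known points determine the degree-2 polynomial uniquely.
Write g(t) = at^2 + bt + c. Substituting each data point gives a linear system:
  a + b + c = -9
  25a + 5b + c = -113
  49a + 7b + c = -213
Solving the system yields a = -4, b = -2, c = -3.
So g(t) = -4t² - 2t - 3.
Then g(3) = -45.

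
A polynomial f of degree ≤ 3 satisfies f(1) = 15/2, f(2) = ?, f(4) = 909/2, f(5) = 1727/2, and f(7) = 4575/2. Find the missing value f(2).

The 4 known points determine the degree-3 polynomial uniquely.
Write f(t) = at^3 + bt^2 + ct + d. Substituting each data point gives a linear system:
  a + b + c + d = 15/2
  64a + 16b + 4c + d = 909/2
  125a + 25b + 5c + d = 1727/2
  343a + 49b + 7c + d = 4575/2
Solving the system yields a = 6, b = 5, c = -2, d = -3/2.
So f(t) = 6t³ + 5t² - 2t - 3/2.
Then f(2) = 125/2.

125/2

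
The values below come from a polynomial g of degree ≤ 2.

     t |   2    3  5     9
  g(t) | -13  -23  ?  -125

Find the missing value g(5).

The 3 known points determine the degree-2 polynomial uniquely.
Write g(t) = at^2 + bt + c. Substituting each data point gives a linear system:
  4a + 2b + c = -13
  9a + 3b + c = -23
  81a + 9b + c = -125
Solving the system yields a = -1, b = -5, c = 1.
So g(t) = -t^2 - 5t + 1.
Then g(5) = -49.

-49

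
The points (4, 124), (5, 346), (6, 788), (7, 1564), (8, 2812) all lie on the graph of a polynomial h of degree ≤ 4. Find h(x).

Write h(x) = ax^4 + bx^3 + cx^2 + dx + e. Substituting each data point gives a linear system:
  256a + 64b + 16c + 4d + e = 124
  625a + 125b + 25c + 5d + e = 346
  1296a + 216b + 36c + 6d + e = 788
  2401a + 343b + 49c + 7d + e = 1564
  4096a + 512b + 64c + 8d + e = 2812
Solving the system yields a = 1, b = -3, c = 4, d = 0, e = -4.
So h(x) = x^4 - 3x^3 + 4x^2 - 4.
Check: h(8) = 2812. ✓

h(x) = x^4 - 3x^3 + 4x^2 - 4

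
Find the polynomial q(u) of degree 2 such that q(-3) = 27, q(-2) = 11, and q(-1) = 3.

q(u) = 4u^2 + 4u + 3

Write q(u) = au^2 + bu + c. Substituting each data point gives a linear system:
  9a - 3b + c = 27
  4a - 2b + c = 11
  a - b + c = 3
Solving the system yields a = 4, b = 4, c = 3.
So q(u) = 4u² + 4u + 3.
Check: q(-3) = 27. ✓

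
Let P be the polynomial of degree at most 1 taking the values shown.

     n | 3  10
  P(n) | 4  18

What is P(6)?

Using the Lagrange interpolation formula with nodes 3, 10:
  L_0(n) = (n - 10) / -7
  L_1(n) = (n - 3) / 7
Then P(n) = 4·L_0(n) + 18·L_1(n).
Expanding and collecting terms gives P(n) = 2n - 2.
Evaluating at n = 6: P(6) = 10.

10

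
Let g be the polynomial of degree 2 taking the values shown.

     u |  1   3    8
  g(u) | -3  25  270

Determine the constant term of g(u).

-2

Write g(u) = au^2 + bu + c. Substituting each data point gives a linear system:
  a + b + c = -3
  9a + 3b + c = 25
  64a + 8b + c = 270
Solving the system yields a = 5, b = -6, c = -2.
So g(u) = 5u² - 6u - 2.
The constant term is -2.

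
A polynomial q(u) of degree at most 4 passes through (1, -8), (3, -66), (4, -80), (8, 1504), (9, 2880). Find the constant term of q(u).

0

Write q(u) = au^4 + bu^3 + cu^2 + du + e. Substituting each data point gives a linear system:
  a + b + c + d + e = -8
  81a + 27b + 9c + 3d + e = -66
  256a + 64b + 16c + 4d + e = -80
  4096a + 512b + 64c + 8d + e = 1504
  6561a + 729b + 81c + 9d + e = 2880
Solving the system yields a = 1, b = -5, c = 0, d = -4, e = 0.
So q(u) = u^4 - 5u^3 - 4u.
The constant term is 0.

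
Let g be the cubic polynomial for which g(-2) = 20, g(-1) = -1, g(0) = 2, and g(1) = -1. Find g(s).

Using the Lagrange interpolation formula with nodes -2, -1, 0, 1:
  L_0(s) = (s + 1)s(s - 1) / -6
  L_1(s) = (s + 2)s(s - 1) / 2
  L_2(s) = (s + 2)(s + 1)(s - 1) / -2
  L_3(s) = (s + 2)(s + 1)s / 6
Then g(s) = 20·L_0(s) - 1·L_1(s) + 2·L_2(s) - 1·L_3(s).
Expanding and collecting terms gives g(s) = -5s^3 - 3s^2 + 5s + 2.
Check: g(-1) = -1. ✓

g(s) = -5s^3 - 3s^2 + 5s + 2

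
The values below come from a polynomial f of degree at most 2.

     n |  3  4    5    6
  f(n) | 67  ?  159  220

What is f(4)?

On equispaced nodes a degree-2 polynomial has vanishing third forward difference, so
  - f(3) + 3·f(4) - 3·f(5) + f(6) = 0.
Substituting the known values and solving for f(4):
  3·f(4) = 324
  f(4) = 108.

108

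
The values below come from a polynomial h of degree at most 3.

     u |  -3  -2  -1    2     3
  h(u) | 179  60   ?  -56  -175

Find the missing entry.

13

The 4 known points determine the degree-3 polynomial uniquely.
Write h(u) = au^3 + bu^2 + cu + d. Substituting each data point gives a linear system:
  -27a + 9b - 3c + d = 179
  -8a + 4b - 2c + d = 60
  8a + 4b + 2c + d = -56
  27a + 9b + 3c + d = -175
Solving the system yields a = -6, b = 0, c = -5, d = 2.
So h(u) = -6u^3 - 5u + 2.
Then h(-1) = 13.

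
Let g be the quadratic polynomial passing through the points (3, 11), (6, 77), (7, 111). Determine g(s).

Using the Lagrange interpolation formula with nodes 3, 6, 7:
  L_0(s) = (s - 6)(s - 7) / 12
  L_1(s) = (s - 3)(s - 7) / -3
  L_2(s) = (s - 3)(s - 6) / 4
Then g(s) = 11·L_0(s) + 77·L_1(s) + 111·L_2(s).
Expanding and collecting terms gives g(s) = 3s^2 - 5s - 1.
Check: g(6) = 77. ✓

g(s) = 3s^2 - 5s - 1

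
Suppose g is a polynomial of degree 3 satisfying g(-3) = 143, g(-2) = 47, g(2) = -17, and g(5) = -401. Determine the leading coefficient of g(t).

-4

Write g(t) = at^3 + bt^2 + ct + d. Substituting each data point gives a linear system:
  -27a + 9b - 3c + d = 143
  -8a + 4b - 2c + d = 47
  8a + 4b + 2c + d = -17
  125a + 25b + 5c + d = -401
Solving the system yields a = -4, b = 4, c = 0, d = -1.
So g(t) = -4t^3 + 4t^2 - 1.
The leading coefficient is -4.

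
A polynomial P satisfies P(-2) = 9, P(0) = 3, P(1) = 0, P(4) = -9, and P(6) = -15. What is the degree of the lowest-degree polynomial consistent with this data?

1

Divided differences on the nodes -2, 0, 1, 4, 6:
  order 0: 9  3  0  -9  -15
  order 1: -3  -3  -3  -3
  order 2: 0  0  0
  order 3: 0  0
  order 4: 0
The order-1 divided differences are all -3 (nonzero) and every higher order vanishes, so the data lies on a polynomial of degree exactly 1.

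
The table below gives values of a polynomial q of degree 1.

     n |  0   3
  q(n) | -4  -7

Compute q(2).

-6

Write q(n) = an + b. Substituting each data point gives a linear system:
  b = -4
  3a + b = -7
Solving the system yields a = -1, b = -4.
So q(n) = -n - 4.
Then q(2) = -6.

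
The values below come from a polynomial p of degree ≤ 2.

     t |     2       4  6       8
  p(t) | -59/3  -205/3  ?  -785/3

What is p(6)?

On equispaced nodes a degree-2 polynomial has vanishing third forward difference, so
  - p(2) + 3·p(4) - 3·p(6) + p(8) = 0.
Substituting the known values and solving for p(6):
  -3·p(6) = 447
  p(6) = -149.

-149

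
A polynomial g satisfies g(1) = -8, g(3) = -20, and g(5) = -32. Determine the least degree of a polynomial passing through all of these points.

Forward differences of the values at u = 1, 3, 5:
  g  : -8  -20  -32
  Δ  : -12  -12
  Δ^2: 0
The first differences are constant (-12) and nonzero, while all higher differences vanish, so the minimal degree is 1.

1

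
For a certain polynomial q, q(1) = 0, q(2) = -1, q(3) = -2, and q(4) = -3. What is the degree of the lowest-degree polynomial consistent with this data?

Forward differences of the values at x = 1, 2, 3, 4:
  q  : 0  -1  -2  -3
  Δ  : -1  -1  -1
  Δ^2: 0  0
  Δ^3: 0
The first differences are constant (-1) and nonzero, while all higher differences vanish, so the minimal degree is 1.

1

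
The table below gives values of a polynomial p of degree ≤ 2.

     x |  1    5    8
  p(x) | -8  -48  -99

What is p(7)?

-80

Using the Lagrange interpolation formula with nodes 1, 5, 8:
  L_0(x) = (x - 5)(x - 8) / 28
  L_1(x) = (x - 1)(x - 8) / -12
  L_2(x) = (x - 1)(x - 5) / 21
Then p(x) = -8·L_0(x) - 48·L_1(x) - 99·L_2(x).
Expanding and collecting terms gives p(x) = -x² - 4x - 3.
Evaluating at x = 7: p(7) = -80.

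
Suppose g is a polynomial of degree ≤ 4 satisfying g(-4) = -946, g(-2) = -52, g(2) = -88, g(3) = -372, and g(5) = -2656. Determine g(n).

g(n) = -4n^4 - n^3 - 5n - 6

Write g(n) = an^4 + bn^3 + cn^2 + dn + e. Substituting each data point gives a linear system:
  256a - 64b + 16c - 4d + e = -946
  16a - 8b + 4c - 2d + e = -52
  16a + 8b + 4c + 2d + e = -88
  81a + 27b + 9c + 3d + e = -372
  625a + 125b + 25c + 5d + e = -2656
Solving the system yields a = -4, b = -1, c = 0, d = -5, e = -6.
So g(n) = -4n⁴ - n³ - 5n - 6.
Check: g(3) = -372. ✓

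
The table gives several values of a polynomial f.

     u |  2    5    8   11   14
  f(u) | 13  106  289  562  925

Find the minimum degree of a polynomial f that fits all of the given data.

Forward differences of the values at u = 2, 5, 8, 11, 14:
  f  : 13  106  289  562  925
  Δ  : 93  183  273  363
  Δ^2: 90  90  90
  Δ^3: 0  0
  Δ^4: 0
The second differences are constant (90) and nonzero, while all higher differences vanish, so the minimal degree is 2.

2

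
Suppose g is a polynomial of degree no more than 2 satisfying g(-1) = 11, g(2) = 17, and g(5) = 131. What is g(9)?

451

Using the Lagrange interpolation formula with nodes -1, 2, 5:
  L_0(n) = (n - 2)(n - 5) / 18
  L_1(n) = (n + 1)(n - 5) / -9
  L_2(n) = (n + 1)(n - 2) / 18
Then g(n) = 11·L_0(n) + 17·L_1(n) + 131·L_2(n).
Expanding and collecting terms gives g(n) = 6n^2 - 4n + 1.
Evaluating at n = 9: g(9) = 451.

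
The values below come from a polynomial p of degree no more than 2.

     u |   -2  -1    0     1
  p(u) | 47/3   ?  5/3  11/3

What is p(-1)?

17/3

On equispaced nodes a degree-2 polynomial has vanishing third forward difference, so
  - p(-2) + 3·p(-1) - 3·p(0) + p(1) = 0.
Substituting the known values and solving for p(-1):
  3·p(-1) = 17
  p(-1) = 17/3.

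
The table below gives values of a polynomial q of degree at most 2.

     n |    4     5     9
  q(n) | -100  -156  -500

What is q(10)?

Write q(n) = an^2 + bn + c. Substituting each data point gives a linear system:
  16a + 4b + c = -100
  25a + 5b + c = -156
  81a + 9b + c = -500
Solving the system yields a = -6, b = -2, c = 4.
So q(n) = -6n^2 - 2n + 4.
Then q(10) = -616.

-616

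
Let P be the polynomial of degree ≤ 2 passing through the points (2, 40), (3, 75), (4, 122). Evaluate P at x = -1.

Forward differences of the values at x = 2, 3, 4:
  P  : 40  75  122
  Δ  : 35  47
  Δ^2: 12
The second differences are constant, confirming degree 2.
Interpolating (Newton forward form) and evaluating at x = -1 gives P(-1) = 7.

7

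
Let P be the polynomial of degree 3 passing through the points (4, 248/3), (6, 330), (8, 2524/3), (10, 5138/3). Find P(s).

Using the Lagrange interpolation formula with nodes 4, 6, 8, 10:
  L_0(s) = (s - 6)(s - 8)(s - 10) / -48
  L_1(s) = (s - 4)(s - 8)(s - 10) / 16
  L_2(s) = (s - 4)(s - 6)(s - 10) / -16
  L_3(s) = (s - 4)(s - 6)(s - 8) / 48
Then P(s) = 248/3·L_0(s) + 330·L_1(s) + 2524/3·L_2(s) + 5138/3·L_3(s).
Expanding and collecting terms gives P(s) = 2s³ - 3s² + (5/3)s - 4.
Check: P(10) = 5138/3. ✓

P(s) = 2s^3 - 3s^2 + (5/3)s - 4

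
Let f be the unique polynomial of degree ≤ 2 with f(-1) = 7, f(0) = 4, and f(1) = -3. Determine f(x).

f(x) = -2x^2 - 5x + 4

Write f(x) = ax^2 + bx + c. Substituting each data point gives a linear system:
  a - b + c = 7
  c = 4
  a + b + c = -3
Solving the system yields a = -2, b = -5, c = 4.
So f(x) = -2x^2 - 5x + 4.
Check: f(1) = -3. ✓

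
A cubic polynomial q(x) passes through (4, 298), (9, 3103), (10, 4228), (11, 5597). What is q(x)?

q(x) = 4x^3 + 2x^2 + 3x - 2

Write q(x) = ax^3 + bx^2 + cx + d. Substituting each data point gives a linear system:
  64a + 16b + 4c + d = 298
  729a + 81b + 9c + d = 3103
  1000a + 100b + 10c + d = 4228
  1331a + 121b + 11c + d = 5597
Solving the system yields a = 4, b = 2, c = 3, d = -2.
So q(x) = 4x^3 + 2x^2 + 3x - 2.
Check: q(9) = 3103. ✓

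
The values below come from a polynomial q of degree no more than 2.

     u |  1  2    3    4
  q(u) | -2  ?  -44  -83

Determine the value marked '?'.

-17

The 3 known points determine the degree-2 polynomial uniquely.
Write q(u) = au^2 + bu + c. Substituting each data point gives a linear system:
  a + b + c = -2
  9a + 3b + c = -44
  16a + 4b + c = -83
Solving the system yields a = -6, b = 3, c = 1.
So q(u) = -6u² + 3u + 1.
Then q(2) = -17.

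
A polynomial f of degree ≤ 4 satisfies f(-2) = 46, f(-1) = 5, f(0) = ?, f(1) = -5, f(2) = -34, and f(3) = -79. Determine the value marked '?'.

The 5 known points determine the degree-4 polynomial uniquely.
Write f(u) = au^4 + bu^3 + cu^2 + du + e. Substituting each data point gives a linear system:
  16a - 8b + 4c - 2d + e = 46
  a - b + c - d + e = 5
  a + b + c + d + e = -5
  16a + 8b + 4c + 2d + e = -34
  81a + 27b + 9c + 3d + e = -79
Solving the system yields a = 1, b = -5, c = -3, d = 0, e = 2.
So f(u) = u^4 - 5u^3 - 3u^2 + 2.
Then f(0) = 2.

2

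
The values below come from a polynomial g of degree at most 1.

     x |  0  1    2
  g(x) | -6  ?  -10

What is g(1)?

-8

On equispaced nodes a degree-1 polynomial has vanishing second forward difference, so
  g(0) - 2·g(1) + g(2) = 0.
Substituting the known values and solving for g(1):
  -2·g(1) = 16
  g(1) = -8.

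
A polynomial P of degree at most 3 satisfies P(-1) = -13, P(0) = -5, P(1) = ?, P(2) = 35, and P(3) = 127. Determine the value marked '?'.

1

On equispaced nodes a degree-3 polynomial has vanishing fourth forward difference, so
  P(-1) - 4·P(0) + 6·P(1) - 4·P(2) + P(3) = 0.
Substituting the known values and solving for P(1):
  6·P(1) = 6
  P(1) = 1.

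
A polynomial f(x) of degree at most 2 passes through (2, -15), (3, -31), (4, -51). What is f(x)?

f(x) = -2x^2 - 6x + 5

Write f(x) = ax^2 + bx + c. Substituting each data point gives a linear system:
  4a + 2b + c = -15
  9a + 3b + c = -31
  16a + 4b + c = -51
Solving the system yields a = -2, b = -6, c = 5.
So f(x) = -2x^2 - 6x + 5.
Check: f(2) = -15. ✓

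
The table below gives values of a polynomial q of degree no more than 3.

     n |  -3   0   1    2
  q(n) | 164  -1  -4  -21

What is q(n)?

Using the Lagrange interpolation formula with nodes -3, 0, 1, 2:
  L_0(n) = n(n - 1)(n - 2) / -60
  L_1(n) = (n + 3)(n - 1)(n - 2) / 6
  L_2(n) = (n + 3)n(n - 2) / -4
  L_3(n) = (n + 3)n(n - 1) / 10
Then q(n) = 164·L_0(n) - 1·L_1(n) - 4·L_2(n) - 21·L_3(n).
Expanding and collecting terms gives q(n) = -4n^3 + 5n^2 - 4n - 1.
Check: q(2) = -21. ✓

q(n) = -4n^3 + 5n^2 - 4n - 1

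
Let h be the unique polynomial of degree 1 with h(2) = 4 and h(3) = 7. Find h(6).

Write h(u) = au + b. Substituting each data point gives a linear system:
  2a + b = 4
  3a + b = 7
Solving the system yields a = 3, b = -2.
So h(u) = 3u - 2.
Then h(6) = 16.

16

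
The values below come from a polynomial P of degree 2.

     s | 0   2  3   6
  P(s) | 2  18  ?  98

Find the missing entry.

32

The 3 known points determine the degree-2 polynomial uniquely.
Write P(s) = as^2 + bs + c. Substituting each data point gives a linear system:
  c = 2
  4a + 2b + c = 18
  36a + 6b + c = 98
Solving the system yields a = 2, b = 4, c = 2.
So P(s) = 2s^2 + 4s + 2.
Then P(3) = 32.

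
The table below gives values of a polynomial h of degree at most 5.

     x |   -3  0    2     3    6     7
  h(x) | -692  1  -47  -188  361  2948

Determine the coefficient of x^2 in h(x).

Write h(x) = ax^5 + bx^4 + cx^3 + dx^2 + ex + k. Substituting each data point gives a linear system:
  -243a + 81b - 27c + 9d - 3e + k = -692
  k = 1
  32a + 16b + 8c + 4d + 2e + k = -47
  243a + 81b + 27c + 9d + 3e + k = -188
  7776a + 1296b + 216c + 36d + 6e + k = 361
  16807a + 2401b + 343c + 49d + 7e + k = 2948
Solving the system yields a = 1, b = -6, c = 1, d = 5, e = -6, k = 1.
So h(x) = x⁵ - 6x⁴ + x³ + 5x² - 6x + 1.
The coefficient of x^2 is 5.

5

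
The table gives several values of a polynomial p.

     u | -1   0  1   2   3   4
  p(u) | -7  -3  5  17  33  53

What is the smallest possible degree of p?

Forward differences of the values at u = -1, 0, 1, 2, 3, 4:
  p  : -7  -3  5  17  33  53
  Δ  : 4  8  12  16  20
  Δ^2: 4  4  4  4
  Δ^3: 0  0  0
  Δ^4: 0  0
  Δ^5: 0
The second differences are constant (4) and nonzero, while all higher differences vanish, so the minimal degree is 2.

2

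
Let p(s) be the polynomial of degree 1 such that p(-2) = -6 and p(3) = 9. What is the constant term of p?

Write p(s) = as + b. Substituting each data point gives a linear system:
  -2a + b = -6
  3a + b = 9
Solving the system yields a = 3, b = 0.
So p(s) = 3s.
The constant term is 0.

0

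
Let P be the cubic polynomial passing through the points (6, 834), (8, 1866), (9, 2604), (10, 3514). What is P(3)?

126

Write P(u) = au^3 + bu^2 + cu + d. Substituting each data point gives a linear system:
  216a + 36b + 6c + d = 834
  512a + 64b + 8c + d = 1866
  729a + 81b + 9c + d = 2604
  1000a + 100b + 10c + d = 3514
Solving the system yields a = 3, b = 5, c = 2, d = -6.
So P(u) = 3u^3 + 5u^2 + 2u - 6.
Then P(3) = 126.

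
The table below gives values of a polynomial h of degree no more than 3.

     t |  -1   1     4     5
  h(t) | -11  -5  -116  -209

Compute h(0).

-4

Using the Lagrange interpolation formula with nodes -1, 1, 4, 5:
  L_0(t) = (t - 1)(t - 4)(t - 5) / -60
  L_1(t) = (t + 1)(t - 4)(t - 5) / 24
  L_2(t) = (t + 1)(t - 1)(t - 5) / -15
  L_3(t) = (t + 1)(t - 1)(t - 4) / 24
Then h(t) = -11·L_0(t) - 5·L_1(t) - 116·L_2(t) - 209·L_3(t).
Expanding and collecting terms gives h(t) = -t^3 - 4t^2 + 4t - 4.
Evaluating at t = 0: h(0) = -4.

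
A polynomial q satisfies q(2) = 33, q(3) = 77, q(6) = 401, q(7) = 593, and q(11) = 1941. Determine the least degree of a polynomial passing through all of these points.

3

Divided differences on the nodes 2, 3, 6, 7, 11:
  order 0: 33  77  401  593  1941
  order 1: 44  108  192  337
  order 2: 16  21  29
  order 3: 1  1
  order 4: 0
The order-3 divided differences are all 1 (nonzero) and every higher order vanishes, so the data lies on a polynomial of degree exactly 3.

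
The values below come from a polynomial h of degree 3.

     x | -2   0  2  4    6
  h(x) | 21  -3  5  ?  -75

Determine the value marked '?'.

On equispaced nodes a degree-3 polynomial has vanishing fourth forward difference, so
  h(-2) - 4·h(0) + 6·h(2) - 4·h(4) + h(6) = 0.
Substituting the known values and solving for h(4):
  -4·h(4) = 12
  h(4) = -3.

-3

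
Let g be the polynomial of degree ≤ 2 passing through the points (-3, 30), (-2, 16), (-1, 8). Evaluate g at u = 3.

36

Write g(u) = au^2 + bu + c. Substituting each data point gives a linear system:
  9a - 3b + c = 30
  4a - 2b + c = 16
  a - b + c = 8
Solving the system yields a = 3, b = 1, c = 6.
So g(u) = 3u^2 + u + 6.
Then g(3) = 36.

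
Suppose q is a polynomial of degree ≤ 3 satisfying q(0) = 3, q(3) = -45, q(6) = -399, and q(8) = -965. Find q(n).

Write q(n) = an^3 + bn^2 + cn + d. Substituting each data point gives a linear system:
  d = 3
  27a + 9b + 3c + d = -45
  216a + 36b + 6c + d = -399
  512a + 64b + 8c + d = -965
Solving the system yields a = -2, b = 1, c = -1, d = 3.
So q(n) = -2n^3 + n^2 - n + 3.
Check: q(3) = -45. ✓

q(n) = -2n^3 + n^2 - n + 3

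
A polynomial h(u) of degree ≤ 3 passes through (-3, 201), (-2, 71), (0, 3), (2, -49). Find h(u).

h(u) = -6u^3 + 2u^2 - 6u + 3

Write h(u) = au^3 + bu^2 + cu + d. Substituting each data point gives a linear system:
  -27a + 9b - 3c + d = 201
  -8a + 4b - 2c + d = 71
  d = 3
  8a + 4b + 2c + d = -49
Solving the system yields a = -6, b = 2, c = -6, d = 3.
So h(u) = -6u^3 + 2u^2 - 6u + 3.
Check: h(-2) = 71. ✓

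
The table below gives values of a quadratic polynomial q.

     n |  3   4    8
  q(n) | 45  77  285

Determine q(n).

Write q(n) = an^2 + bn + c. Substituting each data point gives a linear system:
  9a + 3b + c = 45
  16a + 4b + c = 77
  64a + 8b + c = 285
Solving the system yields a = 4, b = 4, c = -3.
So q(n) = 4n² + 4n - 3.
Check: q(8) = 285. ✓

q(n) = 4n^2 + 4n - 3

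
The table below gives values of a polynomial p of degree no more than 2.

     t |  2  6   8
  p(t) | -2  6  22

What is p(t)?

Using the Lagrange interpolation formula with nodes 2, 6, 8:
  L_0(t) = (t - 6)(t - 8) / 24
  L_1(t) = (t - 2)(t - 8) / -8
  L_2(t) = (t - 2)(t - 6) / 12
Then p(t) = -2·L_0(t) + 6·L_1(t) + 22·L_2(t).
Expanding and collecting terms gives p(t) = t^2 - 6t + 6.
Check: p(8) = 22. ✓

p(t) = t^2 - 6t + 6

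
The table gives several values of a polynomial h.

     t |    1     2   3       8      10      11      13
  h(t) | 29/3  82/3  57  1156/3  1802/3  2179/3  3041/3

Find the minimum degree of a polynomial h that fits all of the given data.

2

Divided differences on the nodes 1, 2, 3, 8, 10, 11, 13:
  order 0: 29/3  82/3  57  1156/3  1802/3  2179/3  3041/3
  order 1: 53/3  89/3  197/3  323/3  377/3  431/3
  order 2: 6  6  6  6  6
  order 3: 0  0  0  0
  order 4: 0  0  0
  order 5: 0  0
  order 6: 0
The order-2 divided differences are all 6 (nonzero) and every higher order vanishes, so the data lies on a polynomial of degree exactly 2.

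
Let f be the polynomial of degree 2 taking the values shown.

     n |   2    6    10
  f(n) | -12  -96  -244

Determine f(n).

f(n) = -2n^2 - 5n + 6

Using the Lagrange interpolation formula with nodes 2, 6, 10:
  L_0(n) = (n - 6)(n - 10) / 32
  L_1(n) = (n - 2)(n - 10) / -16
  L_2(n) = (n - 2)(n - 6) / 32
Then f(n) = -12·L_0(n) - 96·L_1(n) - 244·L_2(n).
Expanding and collecting terms gives f(n) = -2n² - 5n + 6.
Check: f(2) = -12. ✓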